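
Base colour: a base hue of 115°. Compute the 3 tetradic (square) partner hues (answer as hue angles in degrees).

205°, 295° and 25°

A square tetradic scheme places four hues every 90°.
115 + 90 = 205°
115 + 180 = 295°
115 + 270 = 385 → 385 − 360 = 25°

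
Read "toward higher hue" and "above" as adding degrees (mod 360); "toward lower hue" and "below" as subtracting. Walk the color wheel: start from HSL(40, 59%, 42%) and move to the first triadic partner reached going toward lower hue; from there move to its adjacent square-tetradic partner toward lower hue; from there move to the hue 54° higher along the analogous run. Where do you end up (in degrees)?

triadic ↓ −120°: 40 − 120 = -80 → -80 + 360 = 280°
square ↓ −90°: 280 − 90 = 190°
analog 54° ↑ +54°: 190 + 54 = 244°

244°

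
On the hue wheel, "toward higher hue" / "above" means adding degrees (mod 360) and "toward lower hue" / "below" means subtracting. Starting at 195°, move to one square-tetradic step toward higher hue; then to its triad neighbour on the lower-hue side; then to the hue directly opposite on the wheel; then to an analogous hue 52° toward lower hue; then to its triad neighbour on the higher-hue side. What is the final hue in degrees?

53°

+90° (square ↑): 195 + 90 = 285°
−120° (triadic ↓): 285 − 120 = 165°
+180° (complement): 165 + 180 = 345°
−52° (analog 52° ↓): 345 − 52 = 293°
+120° (triadic ↑): 293 + 120 = 413 → 413 − 360 = 53°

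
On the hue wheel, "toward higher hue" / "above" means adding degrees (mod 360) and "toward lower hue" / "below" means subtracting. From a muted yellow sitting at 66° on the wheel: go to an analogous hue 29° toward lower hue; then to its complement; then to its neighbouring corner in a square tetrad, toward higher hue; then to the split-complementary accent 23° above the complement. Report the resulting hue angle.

analog 29° ↓ −29°: 66 − 29 = 37°
complement +180°: 37 + 180 = 217°
square ↑ +90°: 217 + 90 = 307°
split-comp 23° ↑ +203°: 307 + 203 = 510 → 510 − 360 = 150°

150°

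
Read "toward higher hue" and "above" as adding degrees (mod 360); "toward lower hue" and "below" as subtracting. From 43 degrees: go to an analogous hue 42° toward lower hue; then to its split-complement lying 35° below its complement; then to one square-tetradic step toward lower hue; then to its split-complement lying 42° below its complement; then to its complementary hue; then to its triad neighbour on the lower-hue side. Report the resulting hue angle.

254°

analog 42° ↓ −42°: 43 − 42 = 1°
split-comp 35° ↓ +145°: 1 + 145 = 146°
square ↓ −90°: 146 − 90 = 56°
split-comp 42° ↓ +138°: 56 + 138 = 194°
complement +180°: 194 + 180 = 374 → 374 − 360 = 14°
triadic ↓ −120°: 14 − 120 = -106 → -106 + 360 = 254°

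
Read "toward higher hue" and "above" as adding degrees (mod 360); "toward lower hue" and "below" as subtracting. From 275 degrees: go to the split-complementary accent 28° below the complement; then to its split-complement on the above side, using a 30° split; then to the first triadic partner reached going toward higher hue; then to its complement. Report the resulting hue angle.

split-comp 28° ↓ +152°: 275 + 152 = 427 → 427 − 360 = 67°
split-comp 30° ↑ +210°: 67 + 210 = 277°
triadic ↑ +120°: 277 + 120 = 397 → 397 − 360 = 37°
complement +180°: 37 + 180 = 217°

217°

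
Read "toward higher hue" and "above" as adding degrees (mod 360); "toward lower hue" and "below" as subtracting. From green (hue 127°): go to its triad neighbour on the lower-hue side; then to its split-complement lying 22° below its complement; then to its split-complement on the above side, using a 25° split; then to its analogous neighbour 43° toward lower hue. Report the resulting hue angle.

327°

triadic ↓ −120°: 127 − 120 = 7°
split-comp 22° ↓ +158°: 7 + 158 = 165°
split-comp 25° ↑ +205°: 165 + 205 = 370 → 370 − 360 = 10°
analog 43° ↓ −43°: 10 − 43 = -33 → -33 + 360 = 327°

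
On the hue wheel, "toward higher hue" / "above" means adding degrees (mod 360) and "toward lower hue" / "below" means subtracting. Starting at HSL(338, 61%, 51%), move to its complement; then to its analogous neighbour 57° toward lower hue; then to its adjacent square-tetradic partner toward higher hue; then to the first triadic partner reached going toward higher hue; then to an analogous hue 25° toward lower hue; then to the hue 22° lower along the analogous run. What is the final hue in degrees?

264°

338 + 180 = 518 → 518 − 360 = 158°   (complement)
158 − 57 = 101°   (analog 57° ↓)
101 + 90 = 191°   (square ↑)
191 + 120 = 311°   (triadic ↑)
311 − 25 = 286°   (analog 25° ↓)
286 − 22 = 264°   (analog 22° ↓)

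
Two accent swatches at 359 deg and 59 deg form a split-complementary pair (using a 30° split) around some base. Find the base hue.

The accents sit 30° either side of the complement, so the complement is their short-arc midpoint on the wheel.
Short-arc midpoint of 359° and 59°: 29°.
Base is 180° from the complement: 29 − 180 = -151 → -151 + 360 = 209°

209°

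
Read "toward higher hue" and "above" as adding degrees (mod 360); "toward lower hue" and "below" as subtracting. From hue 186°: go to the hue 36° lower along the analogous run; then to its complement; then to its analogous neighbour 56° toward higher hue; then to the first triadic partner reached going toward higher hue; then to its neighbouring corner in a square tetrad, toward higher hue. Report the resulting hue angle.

186 − 36 = 150°   (analog 36° ↓)
150 + 180 = 330°   (complement)
330 + 56 = 386 → 386 − 360 = 26°   (analog 56° ↑)
26 + 120 = 146°   (triadic ↑)
146 + 90 = 236°   (square ↑)

236°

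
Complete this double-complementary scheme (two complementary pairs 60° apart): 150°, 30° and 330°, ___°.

210°

A rectangular tetradic uses two complementary pairs 60° apart: offsets 0°, 60°, 180°, 240°.
Among {30°, 150°, 330°}, 150° and 330° are a 180° pair.
The remaining hue 30° needs its own complement: 30 + 180 = 210°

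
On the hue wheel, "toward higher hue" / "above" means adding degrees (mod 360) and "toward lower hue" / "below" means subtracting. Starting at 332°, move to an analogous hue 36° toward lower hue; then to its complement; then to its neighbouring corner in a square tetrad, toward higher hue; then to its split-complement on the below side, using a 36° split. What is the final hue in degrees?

−36° (analog 36° ↓): 332 − 36 = 296°
+180° (complement): 296 + 180 = 476 → 476 − 360 = 116°
+90° (square ↑): 116 + 90 = 206°
+144° (split-comp 36° ↓): 206 + 144 = 350°

350°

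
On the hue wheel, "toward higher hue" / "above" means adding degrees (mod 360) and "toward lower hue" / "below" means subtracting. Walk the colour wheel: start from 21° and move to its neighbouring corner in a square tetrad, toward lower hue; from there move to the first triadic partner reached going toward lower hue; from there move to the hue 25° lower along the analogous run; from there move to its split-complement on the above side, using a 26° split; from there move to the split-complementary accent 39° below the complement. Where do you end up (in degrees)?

21 − 90 = -69 → -69 + 360 = 291°   (square ↓)
291 − 120 = 171°   (triadic ↓)
171 − 25 = 146°   (analog 25° ↓)
146 + 206 = 352°   (split-comp 26° ↑)
352 + 141 = 493 → 493 − 360 = 133°   (split-comp 39° ↓)

133°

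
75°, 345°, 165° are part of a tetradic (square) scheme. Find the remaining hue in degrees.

A square tetradic scheme places four hues every 90°.
The full set through 75° is {75°, 165°, 255°, 345°}.
Given {75°, 165°, 345°}, the missing hue is 255°.

255°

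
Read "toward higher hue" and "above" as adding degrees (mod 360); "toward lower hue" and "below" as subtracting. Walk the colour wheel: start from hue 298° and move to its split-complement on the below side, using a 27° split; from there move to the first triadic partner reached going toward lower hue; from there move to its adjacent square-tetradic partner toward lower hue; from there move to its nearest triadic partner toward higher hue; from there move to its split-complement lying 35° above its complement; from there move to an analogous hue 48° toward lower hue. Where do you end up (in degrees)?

+153° (split-comp 27° ↓): 298 + 153 = 451 → 451 − 360 = 91°
−120° (triadic ↓): 91 − 120 = -29 → -29 + 360 = 331°
−90° (square ↓): 331 − 90 = 241°
+120° (triadic ↑): 241 + 120 = 361 → 361 − 360 = 1°
+215° (split-comp 35° ↑): 1 + 215 = 216°
−48° (analog 48° ↓): 216 − 48 = 168°

168°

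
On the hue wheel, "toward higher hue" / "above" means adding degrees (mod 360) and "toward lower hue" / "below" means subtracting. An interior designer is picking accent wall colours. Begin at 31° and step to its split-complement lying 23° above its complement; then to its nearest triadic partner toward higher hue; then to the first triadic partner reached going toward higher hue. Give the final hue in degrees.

31 + 203 = 234°   (split-comp 23° ↑)
234 + 120 = 354°   (triadic ↑)
354 + 120 = 474 → 474 − 360 = 114°   (triadic ↑)

114°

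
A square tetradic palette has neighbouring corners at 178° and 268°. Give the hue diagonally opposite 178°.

358°

A square tetradic scheme places four hues 90° apart; opposite corners are 180° apart.
178 + 180 = 358°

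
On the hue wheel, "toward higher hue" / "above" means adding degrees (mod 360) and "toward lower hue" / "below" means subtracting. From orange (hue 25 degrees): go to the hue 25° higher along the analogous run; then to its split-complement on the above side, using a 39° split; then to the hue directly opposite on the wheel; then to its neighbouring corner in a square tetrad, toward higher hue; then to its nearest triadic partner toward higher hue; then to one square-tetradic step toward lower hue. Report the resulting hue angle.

209°

+25° (analog 25° ↑): 25 + 25 = 50°
+219° (split-comp 39° ↑): 50 + 219 = 269°
+180° (complement): 269 + 180 = 449 → 449 − 360 = 89°
+90° (square ↑): 89 + 90 = 179°
+120° (triadic ↑): 179 + 120 = 299°
−90° (square ↓): 299 − 90 = 209°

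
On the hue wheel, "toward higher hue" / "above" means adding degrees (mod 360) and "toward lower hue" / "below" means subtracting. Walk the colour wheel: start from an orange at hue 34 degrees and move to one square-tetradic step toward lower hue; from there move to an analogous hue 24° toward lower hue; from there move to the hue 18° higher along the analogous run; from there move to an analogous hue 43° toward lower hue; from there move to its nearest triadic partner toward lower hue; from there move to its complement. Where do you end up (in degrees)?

315°

square ↓ −90°: 34 − 90 = -56 → -56 + 360 = 304°
analog 24° ↓ −24°: 304 − 24 = 280°
analog 18° ↑ +18°: 280 + 18 = 298°
analog 43° ↓ −43°: 298 − 43 = 255°
triadic ↓ −120°: 255 − 120 = 135°
complement +180°: 135 + 180 = 315°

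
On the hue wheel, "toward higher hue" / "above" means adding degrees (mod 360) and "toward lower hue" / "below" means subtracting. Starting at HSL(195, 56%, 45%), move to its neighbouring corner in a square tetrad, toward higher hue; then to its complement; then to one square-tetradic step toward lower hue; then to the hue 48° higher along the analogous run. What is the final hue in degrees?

63°

195 + 90 = 285°   (square ↑)
285 + 180 = 465 → 465 − 360 = 105°   (complement)
105 − 90 = 15°   (square ↓)
15 + 48 = 63°   (analog 48° ↑)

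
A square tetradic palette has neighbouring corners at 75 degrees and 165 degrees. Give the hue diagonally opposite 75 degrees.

255°

A square tetradic scheme places four hues 90° apart; opposite corners are 180° apart.
75 + 180 = 255°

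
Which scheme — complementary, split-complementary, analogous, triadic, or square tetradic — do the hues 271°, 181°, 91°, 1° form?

square tetradic

Sort the hues: 1°, 91°, 181°, 271°.
Successive gaps around the wheel: 90°, 90°, 90°, 90°.
Four hues every 90° form a square tetradic scheme.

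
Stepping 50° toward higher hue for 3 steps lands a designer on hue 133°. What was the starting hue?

3 steps of 50° (toward higher hue) give a net shift of +150°.
Start = end − shift: 133 − 150 = -17 → -17 + 360 = 343°

343°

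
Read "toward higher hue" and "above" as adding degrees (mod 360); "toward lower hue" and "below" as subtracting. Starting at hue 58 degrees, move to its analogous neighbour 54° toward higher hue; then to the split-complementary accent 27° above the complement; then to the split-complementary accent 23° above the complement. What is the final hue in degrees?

162°

+54° (analog 54° ↑): 58 + 54 = 112°
+207° (split-comp 27° ↑): 112 + 207 = 319°
+203° (split-comp 23° ↑): 319 + 203 = 522 → 522 − 360 = 162°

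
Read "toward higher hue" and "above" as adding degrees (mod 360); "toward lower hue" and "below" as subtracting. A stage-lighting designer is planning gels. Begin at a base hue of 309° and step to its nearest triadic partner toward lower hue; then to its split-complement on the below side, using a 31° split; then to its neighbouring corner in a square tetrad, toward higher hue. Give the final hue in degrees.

68°

triadic ↓ −120°: 309 − 120 = 189°
split-comp 31° ↓ +149°: 189 + 149 = 338°
square ↑ +90°: 338 + 90 = 428 → 428 − 360 = 68°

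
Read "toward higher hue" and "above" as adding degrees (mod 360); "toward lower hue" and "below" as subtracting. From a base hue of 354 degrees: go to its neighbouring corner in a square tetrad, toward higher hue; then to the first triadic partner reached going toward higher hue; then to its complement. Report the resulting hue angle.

354 + 90 = 444 → 444 − 360 = 84°   (square ↑)
84 + 120 = 204°   (triadic ↑)
204 + 180 = 384 → 384 − 360 = 24°   (complement)

24°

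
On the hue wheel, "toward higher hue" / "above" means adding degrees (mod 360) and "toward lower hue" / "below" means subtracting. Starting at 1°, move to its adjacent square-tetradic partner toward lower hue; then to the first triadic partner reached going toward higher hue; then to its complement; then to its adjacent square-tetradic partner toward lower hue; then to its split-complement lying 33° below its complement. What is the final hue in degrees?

−90° (square ↓): 1 − 90 = -89 → -89 + 360 = 271°
+120° (triadic ↑): 271 + 120 = 391 → 391 − 360 = 31°
+180° (complement): 31 + 180 = 211°
−90° (square ↓): 211 − 90 = 121°
+147° (split-comp 33° ↓): 121 + 147 = 268°

268°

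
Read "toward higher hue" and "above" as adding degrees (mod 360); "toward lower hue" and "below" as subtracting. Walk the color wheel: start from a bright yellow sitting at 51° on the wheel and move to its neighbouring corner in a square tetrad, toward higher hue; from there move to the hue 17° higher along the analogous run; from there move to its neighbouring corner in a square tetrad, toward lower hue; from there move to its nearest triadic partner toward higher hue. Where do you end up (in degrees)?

square ↑ +90°: 51 + 90 = 141°
analog 17° ↑ +17°: 141 + 17 = 158°
square ↓ −90°: 158 − 90 = 68°
triadic ↑ +120°: 68 + 120 = 188°

188°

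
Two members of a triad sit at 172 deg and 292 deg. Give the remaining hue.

A triad spaces three hues 120° apart.
The full set is {52°, 172°, 292°}.

52°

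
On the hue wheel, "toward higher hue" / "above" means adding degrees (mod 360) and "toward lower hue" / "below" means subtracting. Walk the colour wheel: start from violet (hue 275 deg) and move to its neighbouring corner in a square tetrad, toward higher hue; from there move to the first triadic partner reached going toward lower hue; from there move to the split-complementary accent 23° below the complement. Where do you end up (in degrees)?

square ↑ +90°: 275 + 90 = 365 → 365 − 360 = 5°
triadic ↓ −120°: 5 − 120 = -115 → -115 + 360 = 245°
split-comp 23° ↓ +157°: 245 + 157 = 402 → 402 − 360 = 42°

42°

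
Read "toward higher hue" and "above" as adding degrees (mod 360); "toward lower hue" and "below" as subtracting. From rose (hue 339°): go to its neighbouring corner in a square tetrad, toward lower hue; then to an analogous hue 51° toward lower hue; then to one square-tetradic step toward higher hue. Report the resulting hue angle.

square ↓ −90°: 339 − 90 = 249°
analog 51° ↓ −51°: 249 − 51 = 198°
square ↑ +90°: 198 + 90 = 288°

288°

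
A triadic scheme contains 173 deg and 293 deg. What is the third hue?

A triad spaces three hues 120° apart.
The full set is {53°, 173°, 293°}.

53°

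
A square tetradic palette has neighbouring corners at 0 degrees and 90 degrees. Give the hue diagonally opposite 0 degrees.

A square tetradic scheme places four hues 90° apart; opposite corners are 180° apart.
0 + 180 = 180°

180°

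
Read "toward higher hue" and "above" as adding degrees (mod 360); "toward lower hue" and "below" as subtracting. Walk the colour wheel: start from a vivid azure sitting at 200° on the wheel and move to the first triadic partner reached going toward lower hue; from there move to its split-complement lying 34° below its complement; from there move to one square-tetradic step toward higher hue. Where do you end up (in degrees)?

triadic ↓ −120°: 200 − 120 = 80°
split-comp 34° ↓ +146°: 80 + 146 = 226°
square ↑ +90°: 226 + 90 = 316°

316°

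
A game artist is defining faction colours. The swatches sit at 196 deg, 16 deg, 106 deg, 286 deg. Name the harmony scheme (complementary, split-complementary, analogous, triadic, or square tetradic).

square tetradic

Sort the hues: 16°, 106°, 196°, 286°.
Successive gaps around the wheel: 90°, 90°, 90°, 90°.
Four hues every 90° form a square tetradic scheme.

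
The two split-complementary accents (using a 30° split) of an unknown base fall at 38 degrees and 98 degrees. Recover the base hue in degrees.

The accents sit 30° either side of the complement, so the complement is their short-arc midpoint on the wheel.
Short-arc midpoint of 38° and 98°: 68°.
Base is 180° from the complement: 68 − 180 = -112 → -112 + 360 = 248°

248°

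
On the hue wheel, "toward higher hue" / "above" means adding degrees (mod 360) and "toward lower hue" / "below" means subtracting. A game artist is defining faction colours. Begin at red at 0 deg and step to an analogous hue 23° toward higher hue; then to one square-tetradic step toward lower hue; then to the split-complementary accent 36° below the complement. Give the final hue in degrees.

+23° (analog 23° ↑): 0 + 23 = 23°
−90° (square ↓): 23 − 90 = -67 → -67 + 360 = 293°
+144° (split-comp 36° ↓): 293 + 144 = 437 → 437 − 360 = 77°

77°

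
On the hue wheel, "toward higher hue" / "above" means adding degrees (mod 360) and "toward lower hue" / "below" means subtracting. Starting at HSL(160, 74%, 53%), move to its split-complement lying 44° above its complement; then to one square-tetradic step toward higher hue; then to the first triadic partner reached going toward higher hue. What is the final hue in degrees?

+224° (split-comp 44° ↑): 160 + 224 = 384 → 384 − 360 = 24°
+90° (square ↑): 24 + 90 = 114°
+120° (triadic ↑): 114 + 120 = 234°

234°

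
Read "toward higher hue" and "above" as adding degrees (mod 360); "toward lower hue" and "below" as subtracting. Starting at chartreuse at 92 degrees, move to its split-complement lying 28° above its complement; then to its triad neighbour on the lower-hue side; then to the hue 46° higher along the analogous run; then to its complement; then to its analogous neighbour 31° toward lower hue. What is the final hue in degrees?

15°

+208° (split-comp 28° ↑): 92 + 208 = 300°
−120° (triadic ↓): 300 − 120 = 180°
+46° (analog 46° ↑): 180 + 46 = 226°
+180° (complement): 226 + 180 = 406 → 406 − 360 = 46°
−31° (analog 31° ↓): 46 − 31 = 15°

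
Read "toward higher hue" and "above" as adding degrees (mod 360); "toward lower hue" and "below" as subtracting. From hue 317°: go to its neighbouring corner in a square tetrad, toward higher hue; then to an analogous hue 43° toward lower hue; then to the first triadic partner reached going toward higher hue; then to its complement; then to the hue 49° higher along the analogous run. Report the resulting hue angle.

square ↑ +90°: 317 + 90 = 407 → 407 − 360 = 47°
analog 43° ↓ −43°: 47 − 43 = 4°
triadic ↑ +120°: 4 + 120 = 124°
complement +180°: 124 + 180 = 304°
analog 49° ↑ +49°: 304 + 49 = 353°

353°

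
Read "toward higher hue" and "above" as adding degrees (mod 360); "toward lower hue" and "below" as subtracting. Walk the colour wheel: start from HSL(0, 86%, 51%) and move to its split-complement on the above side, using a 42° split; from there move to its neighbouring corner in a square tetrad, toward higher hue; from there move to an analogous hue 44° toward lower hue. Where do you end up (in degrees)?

0 + 222 = 222°   (split-comp 42° ↑)
222 + 90 = 312°   (square ↑)
312 − 44 = 268°   (analog 44° ↓)

268°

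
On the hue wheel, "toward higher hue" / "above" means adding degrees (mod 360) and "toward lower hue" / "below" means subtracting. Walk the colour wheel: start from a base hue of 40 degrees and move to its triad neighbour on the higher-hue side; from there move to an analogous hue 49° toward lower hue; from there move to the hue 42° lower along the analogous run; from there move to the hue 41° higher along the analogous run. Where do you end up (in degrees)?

110°

triadic ↑ +120°: 40 + 120 = 160°
analog 49° ↓ −49°: 160 − 49 = 111°
analog 42° ↓ −42°: 111 − 42 = 69°
analog 41° ↑ +41°: 69 + 41 = 110°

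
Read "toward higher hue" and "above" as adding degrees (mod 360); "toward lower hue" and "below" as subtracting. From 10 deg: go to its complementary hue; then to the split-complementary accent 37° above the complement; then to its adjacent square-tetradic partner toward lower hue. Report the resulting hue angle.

317°

10 + 180 = 190°   (complement)
190 + 217 = 407 → 407 − 360 = 47°   (split-comp 37° ↑)
47 − 90 = -43 → -43 + 360 = 317°   (square ↓)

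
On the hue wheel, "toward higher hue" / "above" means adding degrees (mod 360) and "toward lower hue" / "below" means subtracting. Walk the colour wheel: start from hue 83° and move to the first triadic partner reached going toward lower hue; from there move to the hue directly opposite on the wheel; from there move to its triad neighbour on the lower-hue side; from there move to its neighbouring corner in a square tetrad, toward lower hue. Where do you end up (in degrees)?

293°

−120° (triadic ↓): 83 − 120 = -37 → -37 + 360 = 323°
+180° (complement): 323 + 180 = 503 → 503 − 360 = 143°
−120° (triadic ↓): 143 − 120 = 23°
−90° (square ↓): 23 − 90 = -67 → -67 + 360 = 293°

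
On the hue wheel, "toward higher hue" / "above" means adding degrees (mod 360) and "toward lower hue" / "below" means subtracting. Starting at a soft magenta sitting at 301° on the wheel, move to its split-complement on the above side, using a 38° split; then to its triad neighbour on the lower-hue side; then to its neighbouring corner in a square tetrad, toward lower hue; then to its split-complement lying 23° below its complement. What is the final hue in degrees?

301 + 218 = 519 → 519 − 360 = 159°   (split-comp 38° ↑)
159 − 120 = 39°   (triadic ↓)
39 − 90 = -51 → -51 + 360 = 309°   (square ↓)
309 + 157 = 466 → 466 − 360 = 106°   (split-comp 23° ↓)

106°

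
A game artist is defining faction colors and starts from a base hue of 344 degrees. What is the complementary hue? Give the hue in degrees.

164°

The complement sits 180° across the wheel.
344 + 180 = 524 → 524 − 360 = 164°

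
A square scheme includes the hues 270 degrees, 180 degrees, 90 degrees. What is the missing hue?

0°

A square tetradic scheme places four hues every 90°.
The full set through 90° is {0°, 90°, 180°, 270°}.
Given {90°, 180°, 270°}, the missing hue is 0°.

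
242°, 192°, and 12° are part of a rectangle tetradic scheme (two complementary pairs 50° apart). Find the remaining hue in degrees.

62°

A rectangular tetradic uses two complementary pairs 50° apart: offsets 0°, 50°, 180°, 230°.
Among {12°, 192°, 242°}, 12° and 192° are a 180° pair.
The remaining hue 242° needs its own complement: 242 + 180 = 422 → 422 − 360 = 62°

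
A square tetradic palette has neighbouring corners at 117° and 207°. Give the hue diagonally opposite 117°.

A square tetradic scheme places four hues 90° apart; opposite corners are 180° apart.
117 + 180 = 297°

297°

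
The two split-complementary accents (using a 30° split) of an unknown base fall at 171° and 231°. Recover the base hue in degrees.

The accents sit 30° either side of the complement, so the complement is their short-arc midpoint on the wheel.
Short-arc midpoint of 171° and 231°: 201°.
Base is 180° from the complement: 201 − 180 = 21°

21°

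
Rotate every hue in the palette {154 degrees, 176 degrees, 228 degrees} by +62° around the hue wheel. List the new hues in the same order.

216°, 238°, 290°

154 + 62 = 216°
176 + 62 = 238°
228 + 62 = 290°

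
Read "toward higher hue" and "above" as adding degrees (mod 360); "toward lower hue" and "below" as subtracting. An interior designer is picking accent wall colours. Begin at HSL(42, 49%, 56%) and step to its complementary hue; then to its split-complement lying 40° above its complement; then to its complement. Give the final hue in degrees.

262°

42 + 180 = 222°   (complement)
222 + 220 = 442 → 442 − 360 = 82°   (split-comp 40° ↑)
82 + 180 = 262°   (complement)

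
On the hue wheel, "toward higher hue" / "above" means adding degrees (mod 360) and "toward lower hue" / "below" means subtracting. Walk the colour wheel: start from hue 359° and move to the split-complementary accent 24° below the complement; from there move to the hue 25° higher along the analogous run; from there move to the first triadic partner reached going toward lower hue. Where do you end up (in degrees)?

60°

split-comp 24° ↓ +156°: 359 + 156 = 515 → 515 − 360 = 155°
analog 25° ↑ +25°: 155 + 25 = 180°
triadic ↓ −120°: 180 − 120 = 60°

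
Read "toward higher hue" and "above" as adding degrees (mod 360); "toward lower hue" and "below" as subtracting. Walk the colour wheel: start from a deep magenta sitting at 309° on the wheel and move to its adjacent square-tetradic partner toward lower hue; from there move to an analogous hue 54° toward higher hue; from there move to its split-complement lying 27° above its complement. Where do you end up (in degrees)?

120°

square ↓ −90°: 309 − 90 = 219°
analog 54° ↑ +54°: 219 + 54 = 273°
split-comp 27° ↑ +207°: 273 + 207 = 480 → 480 − 360 = 120°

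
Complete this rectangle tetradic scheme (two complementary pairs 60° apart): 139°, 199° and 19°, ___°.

319°

A rectangular tetradic uses two complementary pairs 60° apart: offsets 0°, 60°, 180°, 240°.
Among {19°, 139°, 199°}, 19° and 199° are a 180° pair.
The remaining hue 139° needs its own complement: 139 + 180 = 319°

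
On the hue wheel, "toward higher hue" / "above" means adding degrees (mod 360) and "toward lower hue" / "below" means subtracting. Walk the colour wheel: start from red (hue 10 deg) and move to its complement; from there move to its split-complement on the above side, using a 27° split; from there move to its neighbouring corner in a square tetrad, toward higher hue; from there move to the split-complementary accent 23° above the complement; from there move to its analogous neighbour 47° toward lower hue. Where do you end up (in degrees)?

10 + 180 = 190°   (complement)
190 + 207 = 397 → 397 − 360 = 37°   (split-comp 27° ↑)
37 + 90 = 127°   (square ↑)
127 + 203 = 330°   (split-comp 23° ↑)
330 − 47 = 283°   (analog 47° ↓)

283°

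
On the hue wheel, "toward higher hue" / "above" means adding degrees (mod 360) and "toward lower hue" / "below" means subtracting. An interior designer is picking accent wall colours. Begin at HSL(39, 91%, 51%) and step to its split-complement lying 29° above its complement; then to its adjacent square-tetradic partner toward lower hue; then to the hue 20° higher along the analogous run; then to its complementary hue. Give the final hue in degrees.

358°

split-comp 29° ↑ +209°: 39 + 209 = 248°
square ↓ −90°: 248 − 90 = 158°
analog 20° ↑ +20°: 158 + 20 = 178°
complement +180°: 178 + 180 = 358°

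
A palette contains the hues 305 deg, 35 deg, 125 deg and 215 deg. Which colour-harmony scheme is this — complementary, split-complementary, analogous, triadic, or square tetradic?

square tetradic

Sort the hues: 35°, 125°, 215°, 305°.
Successive gaps around the wheel: 90°, 90°, 90°, 90°.
Four hues every 90° form a square tetradic scheme.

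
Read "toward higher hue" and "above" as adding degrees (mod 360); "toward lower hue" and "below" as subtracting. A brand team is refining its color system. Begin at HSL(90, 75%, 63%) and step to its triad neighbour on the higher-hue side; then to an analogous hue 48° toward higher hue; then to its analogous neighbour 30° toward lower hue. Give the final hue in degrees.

228°

90 + 120 = 210°   (triadic ↑)
210 + 48 = 258°   (analog 48° ↑)
258 − 30 = 228°   (analog 30° ↓)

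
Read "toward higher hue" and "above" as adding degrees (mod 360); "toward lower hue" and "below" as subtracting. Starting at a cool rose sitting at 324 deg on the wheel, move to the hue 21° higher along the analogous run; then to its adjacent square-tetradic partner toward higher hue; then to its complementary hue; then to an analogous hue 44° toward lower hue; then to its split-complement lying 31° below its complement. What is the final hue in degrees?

+21° (analog 21° ↑): 324 + 21 = 345°
+90° (square ↑): 345 + 90 = 435 → 435 − 360 = 75°
+180° (complement): 75 + 180 = 255°
−44° (analog 44° ↓): 255 − 44 = 211°
+149° (split-comp 31° ↓): 211 + 149 = 360 → 360 − 360 = 0°

0°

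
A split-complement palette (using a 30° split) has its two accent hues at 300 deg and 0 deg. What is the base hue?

The accents sit 30° either side of the complement, so the complement is their short-arc midpoint on the wheel.
Short-arc midpoint of 300° and 0°: 330°.
Base is 180° from the complement: 330 − 180 = 150°

150°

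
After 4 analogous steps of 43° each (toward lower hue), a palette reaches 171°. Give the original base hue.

4 steps of 43° (toward lower hue) give a net shift of −172°.
Start = end − shift: 171 + 172 = 343°

343°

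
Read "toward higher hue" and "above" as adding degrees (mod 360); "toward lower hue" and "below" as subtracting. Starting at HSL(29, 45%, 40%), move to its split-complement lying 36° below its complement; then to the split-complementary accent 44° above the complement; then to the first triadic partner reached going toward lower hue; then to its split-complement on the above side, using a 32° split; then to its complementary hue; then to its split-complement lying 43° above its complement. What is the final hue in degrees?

+144° (split-comp 36° ↓): 29 + 144 = 173°
+224° (split-comp 44° ↑): 173 + 224 = 397 → 397 − 360 = 37°
−120° (triadic ↓): 37 − 120 = -83 → -83 + 360 = 277°
+212° (split-comp 32° ↑): 277 + 212 = 489 → 489 − 360 = 129°
+180° (complement): 129 + 180 = 309°
+223° (split-comp 43° ↑): 309 + 223 = 532 → 532 − 360 = 172°

172°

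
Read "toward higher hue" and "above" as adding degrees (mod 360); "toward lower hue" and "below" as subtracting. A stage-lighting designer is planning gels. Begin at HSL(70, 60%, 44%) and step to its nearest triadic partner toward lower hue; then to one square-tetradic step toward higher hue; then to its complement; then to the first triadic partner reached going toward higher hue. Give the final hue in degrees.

340°

70 − 120 = -50 → -50 + 360 = 310°   (triadic ↓)
310 + 90 = 400 → 400 − 360 = 40°   (square ↑)
40 + 180 = 220°   (complement)
220 + 120 = 340°   (triadic ↑)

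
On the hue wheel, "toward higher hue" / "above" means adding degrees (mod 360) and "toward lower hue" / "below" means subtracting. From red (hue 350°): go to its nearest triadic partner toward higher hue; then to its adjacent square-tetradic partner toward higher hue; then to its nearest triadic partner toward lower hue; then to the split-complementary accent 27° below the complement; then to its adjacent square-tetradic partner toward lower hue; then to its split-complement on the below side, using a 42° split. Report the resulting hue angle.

triadic ↑ +120°: 350 + 120 = 470 → 470 − 360 = 110°
square ↑ +90°: 110 + 90 = 200°
triadic ↓ −120°: 200 − 120 = 80°
split-comp 27° ↓ +153°: 80 + 153 = 233°
square ↓ −90°: 233 − 90 = 143°
split-comp 42° ↓ +138°: 143 + 138 = 281°

281°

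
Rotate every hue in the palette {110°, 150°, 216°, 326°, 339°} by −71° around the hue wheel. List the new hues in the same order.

39°, 79°, 145°, 255°, 268°

110 − 71 = 39°
150 − 71 = 79°
216 − 71 = 145°
326 − 71 = 255°
339 − 71 = 268°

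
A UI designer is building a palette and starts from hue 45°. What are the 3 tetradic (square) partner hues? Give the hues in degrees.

A square tetradic scheme places four hues every 90°.
45 + 90 = 135°
45 + 180 = 225°
45 + 270 = 315°

135°, 225° and 315°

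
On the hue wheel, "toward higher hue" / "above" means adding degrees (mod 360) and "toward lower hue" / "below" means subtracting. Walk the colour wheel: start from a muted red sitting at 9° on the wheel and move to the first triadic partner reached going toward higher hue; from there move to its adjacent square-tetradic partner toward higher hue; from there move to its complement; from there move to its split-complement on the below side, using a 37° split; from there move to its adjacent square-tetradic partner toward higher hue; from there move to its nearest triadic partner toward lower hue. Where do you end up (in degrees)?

9 + 120 = 129°   (triadic ↑)
129 + 90 = 219°   (square ↑)
219 + 180 = 399 → 399 − 360 = 39°   (complement)
39 + 143 = 182°   (split-comp 37° ↓)
182 + 90 = 272°   (square ↑)
272 − 120 = 152°   (triadic ↓)

152°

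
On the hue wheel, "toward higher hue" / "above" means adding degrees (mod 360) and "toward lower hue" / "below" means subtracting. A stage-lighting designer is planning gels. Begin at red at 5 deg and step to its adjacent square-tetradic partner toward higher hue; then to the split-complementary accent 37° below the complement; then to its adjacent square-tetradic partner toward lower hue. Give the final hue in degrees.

5 + 90 = 95°   (square ↑)
95 + 143 = 238°   (split-comp 37° ↓)
238 − 90 = 148°   (square ↓)

148°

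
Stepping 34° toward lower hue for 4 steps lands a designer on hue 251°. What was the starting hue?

4 steps of 34° (toward lower hue) give a net shift of −136°.
Start = end − shift: 251 + 136 = 387 → 387 − 360 = 27°

27°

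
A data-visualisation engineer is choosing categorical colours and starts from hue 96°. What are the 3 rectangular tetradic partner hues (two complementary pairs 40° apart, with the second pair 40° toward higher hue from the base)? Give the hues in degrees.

96 + 40 = 136°
96 + 180 = 276°
96 + 220 = 316°

136°, 276° and 316°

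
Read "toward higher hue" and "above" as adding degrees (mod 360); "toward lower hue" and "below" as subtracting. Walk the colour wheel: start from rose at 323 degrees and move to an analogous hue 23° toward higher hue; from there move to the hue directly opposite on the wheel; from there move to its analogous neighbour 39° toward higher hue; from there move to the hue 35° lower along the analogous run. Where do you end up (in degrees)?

170°

analog 23° ↑ +23°: 323 + 23 = 346°
complement +180°: 346 + 180 = 526 → 526 − 360 = 166°
analog 39° ↑ +39°: 166 + 39 = 205°
analog 35° ↓ −35°: 205 − 35 = 170°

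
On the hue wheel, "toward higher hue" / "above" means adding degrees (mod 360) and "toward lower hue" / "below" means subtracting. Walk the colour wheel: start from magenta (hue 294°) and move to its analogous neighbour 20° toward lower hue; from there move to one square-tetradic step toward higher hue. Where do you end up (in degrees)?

4°

294 − 20 = 274°   (analog 20° ↓)
274 + 90 = 364 → 364 − 360 = 4°   (square ↑)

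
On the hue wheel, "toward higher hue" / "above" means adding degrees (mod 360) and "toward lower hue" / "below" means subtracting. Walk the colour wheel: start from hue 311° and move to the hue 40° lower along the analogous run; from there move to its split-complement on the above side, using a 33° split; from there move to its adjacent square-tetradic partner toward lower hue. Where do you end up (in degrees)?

analog 40° ↓ −40°: 311 − 40 = 271°
split-comp 33° ↑ +213°: 271 + 213 = 484 → 484 − 360 = 124°
square ↓ −90°: 124 − 90 = 34°

34°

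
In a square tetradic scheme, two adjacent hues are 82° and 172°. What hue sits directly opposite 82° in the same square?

262°

A square tetradic scheme places four hues 90° apart; opposite corners are 180° apart.
82 + 180 = 262°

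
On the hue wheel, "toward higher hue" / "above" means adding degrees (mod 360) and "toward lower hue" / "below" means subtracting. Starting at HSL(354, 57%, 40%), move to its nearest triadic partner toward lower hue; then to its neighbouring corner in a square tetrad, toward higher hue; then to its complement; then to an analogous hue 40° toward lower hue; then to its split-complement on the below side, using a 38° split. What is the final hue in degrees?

246°

354 − 120 = 234°   (triadic ↓)
234 + 90 = 324°   (square ↑)
324 + 180 = 504 → 504 − 360 = 144°   (complement)
144 − 40 = 104°   (analog 40° ↓)
104 + 142 = 246°   (split-comp 38° ↓)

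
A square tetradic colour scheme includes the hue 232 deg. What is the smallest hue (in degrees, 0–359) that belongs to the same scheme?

A square tetradic scheme places four hues every 90°.
The full set through 232° is {52°, 142°, 232°, 322°}.

52°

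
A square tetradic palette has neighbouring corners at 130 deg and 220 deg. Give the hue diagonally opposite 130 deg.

A square tetradic scheme places four hues 90° apart; opposite corners are 180° apart.
130 + 180 = 310°

310°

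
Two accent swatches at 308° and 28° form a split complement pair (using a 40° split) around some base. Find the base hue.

The accents sit 40° either side of the complement, so the complement is their short-arc midpoint on the wheel.
Short-arc midpoint of 308° and 28°: 348°.
Base is 180° from the complement: 348 − 180 = 168°

168°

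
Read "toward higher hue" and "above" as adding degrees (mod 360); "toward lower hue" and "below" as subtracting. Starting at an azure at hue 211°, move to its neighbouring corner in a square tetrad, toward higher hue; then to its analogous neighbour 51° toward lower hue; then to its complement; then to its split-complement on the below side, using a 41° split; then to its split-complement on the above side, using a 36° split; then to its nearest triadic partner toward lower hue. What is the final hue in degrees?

305°

211 + 90 = 301°   (square ↑)
301 − 51 = 250°   (analog 51° ↓)
250 + 180 = 430 → 430 − 360 = 70°   (complement)
70 + 139 = 209°   (split-comp 41° ↓)
209 + 216 = 425 → 425 − 360 = 65°   (split-comp 36° ↑)
65 − 120 = -55 → -55 + 360 = 305°   (triadic ↓)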